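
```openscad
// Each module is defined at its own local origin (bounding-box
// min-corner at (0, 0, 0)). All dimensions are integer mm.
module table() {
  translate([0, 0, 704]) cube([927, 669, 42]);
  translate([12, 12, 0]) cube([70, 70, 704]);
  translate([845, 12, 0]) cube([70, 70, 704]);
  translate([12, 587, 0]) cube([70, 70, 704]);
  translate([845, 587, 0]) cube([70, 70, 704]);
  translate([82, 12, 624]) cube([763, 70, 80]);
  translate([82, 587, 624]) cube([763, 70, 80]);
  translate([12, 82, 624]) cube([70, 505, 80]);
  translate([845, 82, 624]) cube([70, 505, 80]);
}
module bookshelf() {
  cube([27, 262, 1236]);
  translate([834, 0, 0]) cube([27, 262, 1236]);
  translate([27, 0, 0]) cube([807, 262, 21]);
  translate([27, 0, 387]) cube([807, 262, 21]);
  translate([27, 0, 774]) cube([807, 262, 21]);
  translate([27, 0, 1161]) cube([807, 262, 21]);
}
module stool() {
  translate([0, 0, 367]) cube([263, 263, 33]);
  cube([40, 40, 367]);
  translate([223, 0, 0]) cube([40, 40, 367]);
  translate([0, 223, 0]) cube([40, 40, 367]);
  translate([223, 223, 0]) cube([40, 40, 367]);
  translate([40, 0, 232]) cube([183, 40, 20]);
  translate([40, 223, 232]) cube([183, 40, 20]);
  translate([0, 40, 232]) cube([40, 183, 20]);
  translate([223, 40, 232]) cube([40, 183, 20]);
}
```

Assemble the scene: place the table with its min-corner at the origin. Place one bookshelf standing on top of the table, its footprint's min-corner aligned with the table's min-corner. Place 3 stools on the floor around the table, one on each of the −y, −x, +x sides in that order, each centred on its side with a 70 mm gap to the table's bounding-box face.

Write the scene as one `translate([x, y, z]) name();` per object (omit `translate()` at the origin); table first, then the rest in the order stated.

table();
translate([0, 0, 746]) bookshelf();
translate([332, -333, 0]) stool();
translate([-333, 203, 0]) stool();
translate([997, 203, 0]) stool();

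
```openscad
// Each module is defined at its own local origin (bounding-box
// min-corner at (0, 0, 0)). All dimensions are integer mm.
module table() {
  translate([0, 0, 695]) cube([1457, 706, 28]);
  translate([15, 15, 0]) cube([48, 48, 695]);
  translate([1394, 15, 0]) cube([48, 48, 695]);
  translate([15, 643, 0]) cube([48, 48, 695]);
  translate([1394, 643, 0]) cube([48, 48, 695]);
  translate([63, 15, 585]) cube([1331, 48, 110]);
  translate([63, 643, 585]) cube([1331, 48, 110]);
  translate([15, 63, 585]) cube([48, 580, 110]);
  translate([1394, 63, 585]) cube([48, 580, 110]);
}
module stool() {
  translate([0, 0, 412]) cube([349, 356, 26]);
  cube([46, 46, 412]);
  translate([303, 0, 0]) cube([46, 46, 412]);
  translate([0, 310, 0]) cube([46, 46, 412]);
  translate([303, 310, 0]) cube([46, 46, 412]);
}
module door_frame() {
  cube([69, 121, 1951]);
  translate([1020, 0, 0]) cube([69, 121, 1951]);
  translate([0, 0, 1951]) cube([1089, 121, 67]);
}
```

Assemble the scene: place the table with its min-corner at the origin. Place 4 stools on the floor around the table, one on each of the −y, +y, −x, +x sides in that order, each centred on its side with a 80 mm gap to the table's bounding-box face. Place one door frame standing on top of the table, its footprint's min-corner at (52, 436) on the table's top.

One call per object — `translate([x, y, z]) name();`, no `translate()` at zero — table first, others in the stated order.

table();
translate([554, -436, 0]) stool();
translate([554, 786, 0]) stool();
translate([-429, 175, 0]) stool();
translate([1537, 175, 0]) stool();
translate([52, 436, 723]) door_frame();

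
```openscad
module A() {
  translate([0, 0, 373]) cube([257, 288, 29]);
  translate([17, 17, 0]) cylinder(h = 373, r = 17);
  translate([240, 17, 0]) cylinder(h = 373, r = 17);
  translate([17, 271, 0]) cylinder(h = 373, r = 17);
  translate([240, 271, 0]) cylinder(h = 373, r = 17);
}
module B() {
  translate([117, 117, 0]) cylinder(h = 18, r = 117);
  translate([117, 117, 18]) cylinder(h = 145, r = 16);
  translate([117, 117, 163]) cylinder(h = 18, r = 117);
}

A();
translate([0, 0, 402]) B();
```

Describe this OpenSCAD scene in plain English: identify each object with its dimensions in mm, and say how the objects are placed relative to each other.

A is a four-legged stool. The seat is 257×288 mm, 29 mm thick, top at z = 402 mm. It stands on four round legs, each 34 mm in diameter, from z = 0 to the seat underside, each leg's axis is inset half a diameter from the nearest pair of seat edges (so the leg's bounding box is flush with the corner).

B is a spool: two coaxial disc flanges of radius 117 mm and thickness 18 mm, joined by a core cylinder of radius 16 mm and height 145 mm. The lower flange rests on z = 0 and the three cylinders share a vertical axis.

The spool is on top of the stool.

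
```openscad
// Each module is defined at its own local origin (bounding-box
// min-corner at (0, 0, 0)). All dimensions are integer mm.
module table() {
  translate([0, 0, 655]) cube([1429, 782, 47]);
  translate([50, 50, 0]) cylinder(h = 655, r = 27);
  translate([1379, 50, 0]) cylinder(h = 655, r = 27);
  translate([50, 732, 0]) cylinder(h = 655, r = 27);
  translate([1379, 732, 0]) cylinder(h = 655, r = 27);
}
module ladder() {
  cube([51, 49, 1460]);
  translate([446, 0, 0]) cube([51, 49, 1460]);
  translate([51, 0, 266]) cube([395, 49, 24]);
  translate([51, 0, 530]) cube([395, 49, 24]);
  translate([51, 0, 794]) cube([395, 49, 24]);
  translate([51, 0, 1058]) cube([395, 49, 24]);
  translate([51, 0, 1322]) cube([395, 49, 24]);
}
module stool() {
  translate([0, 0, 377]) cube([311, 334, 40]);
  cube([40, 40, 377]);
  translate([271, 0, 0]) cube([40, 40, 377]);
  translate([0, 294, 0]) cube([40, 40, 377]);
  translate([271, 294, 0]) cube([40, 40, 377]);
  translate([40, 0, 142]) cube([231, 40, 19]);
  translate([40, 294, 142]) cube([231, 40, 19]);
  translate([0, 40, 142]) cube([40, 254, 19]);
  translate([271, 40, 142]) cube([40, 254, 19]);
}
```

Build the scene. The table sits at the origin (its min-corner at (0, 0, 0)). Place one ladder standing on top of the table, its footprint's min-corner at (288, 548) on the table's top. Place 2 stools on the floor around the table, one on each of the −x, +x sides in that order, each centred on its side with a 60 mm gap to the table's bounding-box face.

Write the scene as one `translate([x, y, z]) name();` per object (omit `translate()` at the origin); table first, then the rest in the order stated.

table();
translate([288, 548, 702]) ladder();
translate([-371, 224, 0]) stool();
translate([1489, 224, 0]) stool();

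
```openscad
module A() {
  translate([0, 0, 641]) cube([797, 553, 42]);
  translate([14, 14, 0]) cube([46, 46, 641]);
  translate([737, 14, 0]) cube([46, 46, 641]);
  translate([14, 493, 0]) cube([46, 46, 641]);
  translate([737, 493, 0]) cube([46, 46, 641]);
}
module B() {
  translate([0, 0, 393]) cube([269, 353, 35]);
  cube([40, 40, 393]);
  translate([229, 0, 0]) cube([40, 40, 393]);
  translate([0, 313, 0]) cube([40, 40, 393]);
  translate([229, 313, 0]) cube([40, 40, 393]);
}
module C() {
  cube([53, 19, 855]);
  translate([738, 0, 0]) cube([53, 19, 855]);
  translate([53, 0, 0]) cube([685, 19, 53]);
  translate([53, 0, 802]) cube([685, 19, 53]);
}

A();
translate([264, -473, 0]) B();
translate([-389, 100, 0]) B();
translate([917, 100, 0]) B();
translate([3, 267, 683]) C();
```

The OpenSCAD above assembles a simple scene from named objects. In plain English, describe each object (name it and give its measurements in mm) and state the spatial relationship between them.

A is a table with a 797×553 mm rectangular top, 42 mm thick, top surface at z = 683 mm, supported by four 46×46 mm square legs, each inset 14 mm from the nearest pair of top edges, running from the floor.

B is a simple wooden stool: a rectangular seat 269 mm (x) by 353 mm (y), 35 mm thick, top face at z = 428 mm, on four square legs, each 40×40 mm in cross-section. The legs rest on z = 0, each flush with a corner of the seat.

C is a picture frame with a 685×749 mm rectangular opening (x by z) and a uniform 53 mm border on every side. Frame depth is 19 mm along y. It is built from two vertical stiles running the full outside height and two horizontal rails spanning the gap between the stiles.

Three stools sit around the table at the −y, −x, +x sides. The picture frame is on top of the table, centred.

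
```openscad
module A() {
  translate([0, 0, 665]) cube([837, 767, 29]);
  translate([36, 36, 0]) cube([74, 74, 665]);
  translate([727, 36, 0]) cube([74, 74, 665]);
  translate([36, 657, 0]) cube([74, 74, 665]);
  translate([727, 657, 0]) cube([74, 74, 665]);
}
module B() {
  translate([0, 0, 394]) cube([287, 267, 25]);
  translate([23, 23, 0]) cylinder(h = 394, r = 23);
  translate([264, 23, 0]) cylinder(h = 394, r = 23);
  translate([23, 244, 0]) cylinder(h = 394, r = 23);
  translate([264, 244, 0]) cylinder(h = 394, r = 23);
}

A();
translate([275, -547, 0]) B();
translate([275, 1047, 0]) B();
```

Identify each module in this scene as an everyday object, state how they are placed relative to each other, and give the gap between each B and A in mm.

A is a table. B is a stool. Two stools sit around the table at the −y, +y sides. The gap between each stool and the table is 280 mm.

Each stool's nearest face is 280 mm from the table's bounding box.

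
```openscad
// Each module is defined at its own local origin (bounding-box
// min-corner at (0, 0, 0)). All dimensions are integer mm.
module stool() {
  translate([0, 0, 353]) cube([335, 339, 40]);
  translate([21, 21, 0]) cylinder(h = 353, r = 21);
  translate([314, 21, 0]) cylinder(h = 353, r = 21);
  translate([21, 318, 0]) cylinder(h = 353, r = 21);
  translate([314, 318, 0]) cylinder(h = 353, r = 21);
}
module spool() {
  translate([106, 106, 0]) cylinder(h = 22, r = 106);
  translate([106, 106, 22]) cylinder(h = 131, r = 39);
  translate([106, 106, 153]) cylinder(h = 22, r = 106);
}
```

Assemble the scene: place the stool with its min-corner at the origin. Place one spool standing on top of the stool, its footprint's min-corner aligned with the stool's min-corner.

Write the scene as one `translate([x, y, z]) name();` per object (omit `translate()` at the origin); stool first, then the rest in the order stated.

stool();
translate([0, 0, 393]) spool();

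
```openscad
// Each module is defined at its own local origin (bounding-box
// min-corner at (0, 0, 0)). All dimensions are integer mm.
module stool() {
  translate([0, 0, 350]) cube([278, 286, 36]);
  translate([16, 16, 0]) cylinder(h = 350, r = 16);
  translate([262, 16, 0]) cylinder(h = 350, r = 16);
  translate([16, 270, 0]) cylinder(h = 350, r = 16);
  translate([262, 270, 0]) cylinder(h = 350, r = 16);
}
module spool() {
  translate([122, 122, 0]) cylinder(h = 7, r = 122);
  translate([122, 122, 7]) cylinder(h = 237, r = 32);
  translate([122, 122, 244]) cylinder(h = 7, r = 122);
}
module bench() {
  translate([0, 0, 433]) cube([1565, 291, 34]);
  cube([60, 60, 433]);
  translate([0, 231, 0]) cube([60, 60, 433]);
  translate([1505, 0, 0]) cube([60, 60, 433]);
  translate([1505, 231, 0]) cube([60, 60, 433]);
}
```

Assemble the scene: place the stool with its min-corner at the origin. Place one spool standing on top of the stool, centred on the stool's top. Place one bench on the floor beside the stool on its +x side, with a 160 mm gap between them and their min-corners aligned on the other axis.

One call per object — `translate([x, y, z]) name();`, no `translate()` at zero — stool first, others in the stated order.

stool();
translate([17, 21, 386]) spool();
translate([438, 0, 0]) bench();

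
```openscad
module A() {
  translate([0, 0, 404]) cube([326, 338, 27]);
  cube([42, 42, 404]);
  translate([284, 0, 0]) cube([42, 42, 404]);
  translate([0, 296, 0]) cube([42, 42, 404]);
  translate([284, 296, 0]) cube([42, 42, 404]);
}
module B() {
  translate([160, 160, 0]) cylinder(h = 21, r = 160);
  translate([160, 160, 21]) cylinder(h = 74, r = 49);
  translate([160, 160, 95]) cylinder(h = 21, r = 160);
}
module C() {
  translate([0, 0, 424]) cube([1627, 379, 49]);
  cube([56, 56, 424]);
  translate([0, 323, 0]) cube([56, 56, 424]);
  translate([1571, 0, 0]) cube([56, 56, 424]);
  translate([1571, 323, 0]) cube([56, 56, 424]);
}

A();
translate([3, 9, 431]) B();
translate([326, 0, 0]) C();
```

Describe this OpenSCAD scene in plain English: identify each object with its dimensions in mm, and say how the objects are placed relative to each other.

A is a simple wooden stool: a rectangular seat 326 mm (x) by 338 mm (y), 27 mm thick, top face at z = 431 mm, on four square legs, each 42×42 mm in cross-section. The legs rest on z = 0, each flush with a corner of the seat.

B is a spool: two coaxial disc flanges of radius 160 mm and thickness 21 mm, joined by a core cylinder of radius 49 mm and height 74 mm. The lower flange rests on z = 0 and the three cylinders share a vertical axis.

C is a long wooden bench with a 1627 mm (x) × 379 mm (y) seat, 49 mm thick, its top surface 473 mm above the floor. Four 56 mm square legs at the seat corners, flush with the edges, run from z = 0 to the seat underside.

The spool is on top of the stool, centred. The bench is against the stool's +x side, with their −y faces flush.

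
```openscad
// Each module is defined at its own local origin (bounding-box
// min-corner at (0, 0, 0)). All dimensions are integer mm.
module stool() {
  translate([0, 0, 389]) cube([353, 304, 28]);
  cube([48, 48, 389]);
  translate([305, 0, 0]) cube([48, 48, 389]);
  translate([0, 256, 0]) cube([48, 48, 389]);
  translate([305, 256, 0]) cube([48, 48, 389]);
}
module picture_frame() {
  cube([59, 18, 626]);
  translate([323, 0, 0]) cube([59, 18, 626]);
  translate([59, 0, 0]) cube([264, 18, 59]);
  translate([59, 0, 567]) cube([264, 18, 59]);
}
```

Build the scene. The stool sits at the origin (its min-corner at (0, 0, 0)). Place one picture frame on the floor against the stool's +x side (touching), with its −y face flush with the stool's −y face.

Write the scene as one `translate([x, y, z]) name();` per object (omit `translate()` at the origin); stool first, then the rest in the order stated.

stool();
translate([353, 0, 0]) picture_frame();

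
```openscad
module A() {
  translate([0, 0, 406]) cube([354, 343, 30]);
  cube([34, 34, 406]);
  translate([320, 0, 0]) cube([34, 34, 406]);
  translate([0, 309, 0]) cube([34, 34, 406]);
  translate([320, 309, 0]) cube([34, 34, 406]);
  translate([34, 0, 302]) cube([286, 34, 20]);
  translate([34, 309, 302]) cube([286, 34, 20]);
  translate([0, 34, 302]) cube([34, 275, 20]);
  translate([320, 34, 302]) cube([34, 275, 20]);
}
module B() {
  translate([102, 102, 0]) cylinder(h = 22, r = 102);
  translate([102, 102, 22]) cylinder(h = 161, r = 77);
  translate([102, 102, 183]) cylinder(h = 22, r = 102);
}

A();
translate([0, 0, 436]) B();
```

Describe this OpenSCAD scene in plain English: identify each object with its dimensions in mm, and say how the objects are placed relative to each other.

A is a four-legged stool. The seat is a 354×343×30 mm slab whose top surface is at z = 436 mm; four square legs, each 34×34 mm in cross-section, run from the floor (z = 0) to the underside of the seat, each flush with a corner of the seat. Four stretchers, 34 mm wide and 20 mm tall, connect adjacent legs with their undersides at z = 302 mm, each running between the inner faces of the legs it joins and aligned with the legs' outer faces on the other axis.

B is a spool: two coaxial disc flanges of radius 102 mm and thickness 22 mm, joined by a core cylinder of radius 77 mm and height 161 mm. The lower flange rests on z = 0 and the three cylinders share a vertical axis.

The spool is on top of the stool.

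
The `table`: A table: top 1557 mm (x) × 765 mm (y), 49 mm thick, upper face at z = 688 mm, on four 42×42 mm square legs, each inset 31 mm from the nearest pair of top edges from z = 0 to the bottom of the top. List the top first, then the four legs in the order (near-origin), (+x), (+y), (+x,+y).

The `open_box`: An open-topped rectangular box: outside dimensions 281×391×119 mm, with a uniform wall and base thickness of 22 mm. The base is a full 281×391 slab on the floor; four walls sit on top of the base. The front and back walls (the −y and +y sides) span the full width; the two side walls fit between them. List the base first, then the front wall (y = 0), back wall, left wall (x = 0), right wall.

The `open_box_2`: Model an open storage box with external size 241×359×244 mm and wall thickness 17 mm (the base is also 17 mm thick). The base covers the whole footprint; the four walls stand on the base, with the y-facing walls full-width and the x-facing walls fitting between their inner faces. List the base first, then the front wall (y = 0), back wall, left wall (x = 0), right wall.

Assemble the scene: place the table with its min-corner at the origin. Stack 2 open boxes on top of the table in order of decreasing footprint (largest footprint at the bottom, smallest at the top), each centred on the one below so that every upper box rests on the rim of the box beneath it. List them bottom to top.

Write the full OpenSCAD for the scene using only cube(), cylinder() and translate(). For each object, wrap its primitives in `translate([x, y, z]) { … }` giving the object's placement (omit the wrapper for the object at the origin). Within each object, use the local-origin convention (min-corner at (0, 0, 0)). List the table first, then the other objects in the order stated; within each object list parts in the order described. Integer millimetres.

translate([0, 0, 639]) cube([1557, 765, 49]);
translate([31, 31, 0]) cube([42, 42, 639]);
translate([1484, 31, 0]) cube([42, 42, 639]);
translate([31, 692, 0]) cube([42, 42, 639]);
translate([1484, 692, 0]) cube([42, 42, 639]);
translate([638, 187, 688]) {
  cube([281, 391, 22]);
  translate([0, 0, 22]) cube([281, 22, 97]);
  translate([0, 369, 22]) cube([281, 22, 97]);
  translate([0, 22, 22]) cube([22, 347, 97]);
  translate([259, 22, 22]) cube([22, 347, 97]);
}
translate([658, 203, 807]) {
  cube([241, 359, 17]);
  translate([0, 0, 17]) cube([241, 17, 227]);
  translate([0, 342, 17]) cube([241, 17, 227]);
  translate([0, 17, 17]) cube([17, 325, 227]);
  translate([224, 17, 17]) cube([17, 325, 227]);
}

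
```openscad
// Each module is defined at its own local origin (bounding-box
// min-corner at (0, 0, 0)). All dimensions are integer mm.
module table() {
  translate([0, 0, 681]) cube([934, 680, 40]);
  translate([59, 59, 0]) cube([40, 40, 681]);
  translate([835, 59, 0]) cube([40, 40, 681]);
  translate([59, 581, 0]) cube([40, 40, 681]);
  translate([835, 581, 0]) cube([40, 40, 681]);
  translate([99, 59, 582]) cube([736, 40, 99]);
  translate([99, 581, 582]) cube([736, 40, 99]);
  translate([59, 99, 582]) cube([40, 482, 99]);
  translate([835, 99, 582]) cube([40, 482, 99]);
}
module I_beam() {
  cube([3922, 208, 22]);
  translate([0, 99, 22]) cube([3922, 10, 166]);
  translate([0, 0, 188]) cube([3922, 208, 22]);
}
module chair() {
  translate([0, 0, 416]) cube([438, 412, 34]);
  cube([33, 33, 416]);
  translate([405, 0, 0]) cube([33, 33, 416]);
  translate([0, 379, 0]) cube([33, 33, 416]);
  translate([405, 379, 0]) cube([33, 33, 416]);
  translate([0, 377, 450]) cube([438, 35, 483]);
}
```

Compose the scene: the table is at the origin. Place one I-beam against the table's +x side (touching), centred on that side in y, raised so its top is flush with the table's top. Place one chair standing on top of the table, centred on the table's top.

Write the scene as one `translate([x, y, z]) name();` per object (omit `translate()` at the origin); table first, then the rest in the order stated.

table();
translate([934, 236, 511]) I_beam();
translate([248, 134, 721]) chair();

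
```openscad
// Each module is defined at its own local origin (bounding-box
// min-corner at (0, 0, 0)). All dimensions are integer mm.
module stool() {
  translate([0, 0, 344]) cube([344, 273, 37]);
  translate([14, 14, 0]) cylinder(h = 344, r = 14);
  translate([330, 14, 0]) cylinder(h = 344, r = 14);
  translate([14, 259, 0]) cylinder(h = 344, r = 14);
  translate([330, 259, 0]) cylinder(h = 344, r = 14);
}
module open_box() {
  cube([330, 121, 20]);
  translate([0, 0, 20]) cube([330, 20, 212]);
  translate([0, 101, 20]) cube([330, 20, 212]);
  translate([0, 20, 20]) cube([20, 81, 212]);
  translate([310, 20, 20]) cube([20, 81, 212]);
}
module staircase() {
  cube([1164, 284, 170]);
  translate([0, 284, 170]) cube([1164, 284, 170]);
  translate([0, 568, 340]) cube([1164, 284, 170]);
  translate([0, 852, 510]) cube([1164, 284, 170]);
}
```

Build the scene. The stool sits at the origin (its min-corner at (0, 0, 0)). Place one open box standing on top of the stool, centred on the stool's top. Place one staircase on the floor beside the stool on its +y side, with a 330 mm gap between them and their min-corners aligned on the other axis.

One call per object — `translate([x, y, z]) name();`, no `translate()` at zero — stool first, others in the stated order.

stool();
translate([7, 76, 381]) open_box();
translate([0, 603, 0]) staircase();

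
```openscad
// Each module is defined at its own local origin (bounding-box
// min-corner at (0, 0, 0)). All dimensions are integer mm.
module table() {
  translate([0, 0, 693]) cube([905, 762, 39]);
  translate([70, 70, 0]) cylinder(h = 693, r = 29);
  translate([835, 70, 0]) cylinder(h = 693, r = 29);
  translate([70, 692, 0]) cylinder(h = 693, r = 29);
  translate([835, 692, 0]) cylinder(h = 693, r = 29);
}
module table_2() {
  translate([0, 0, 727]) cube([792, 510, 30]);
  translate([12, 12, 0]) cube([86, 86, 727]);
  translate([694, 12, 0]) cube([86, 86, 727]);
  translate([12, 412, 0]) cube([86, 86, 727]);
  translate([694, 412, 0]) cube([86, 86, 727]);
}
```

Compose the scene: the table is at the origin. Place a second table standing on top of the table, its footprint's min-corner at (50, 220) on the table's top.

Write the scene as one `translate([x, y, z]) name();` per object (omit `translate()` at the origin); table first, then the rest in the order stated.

table();
translate([50, 220, 732]) table_2();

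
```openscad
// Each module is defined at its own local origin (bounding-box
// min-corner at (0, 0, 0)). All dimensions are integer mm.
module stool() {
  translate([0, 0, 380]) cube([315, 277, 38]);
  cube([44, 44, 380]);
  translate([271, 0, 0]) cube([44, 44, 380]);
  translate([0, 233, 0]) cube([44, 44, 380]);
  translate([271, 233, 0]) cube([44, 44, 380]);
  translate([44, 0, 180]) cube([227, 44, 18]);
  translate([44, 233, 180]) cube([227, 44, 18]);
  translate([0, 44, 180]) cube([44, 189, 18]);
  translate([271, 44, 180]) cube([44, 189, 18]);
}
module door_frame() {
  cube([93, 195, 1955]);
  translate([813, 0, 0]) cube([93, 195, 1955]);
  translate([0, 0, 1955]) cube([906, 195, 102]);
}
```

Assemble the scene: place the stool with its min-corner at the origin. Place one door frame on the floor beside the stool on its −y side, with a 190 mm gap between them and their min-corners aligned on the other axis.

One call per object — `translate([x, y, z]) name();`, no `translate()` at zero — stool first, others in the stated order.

stool();
translate([0, -385, 0]) door_frame();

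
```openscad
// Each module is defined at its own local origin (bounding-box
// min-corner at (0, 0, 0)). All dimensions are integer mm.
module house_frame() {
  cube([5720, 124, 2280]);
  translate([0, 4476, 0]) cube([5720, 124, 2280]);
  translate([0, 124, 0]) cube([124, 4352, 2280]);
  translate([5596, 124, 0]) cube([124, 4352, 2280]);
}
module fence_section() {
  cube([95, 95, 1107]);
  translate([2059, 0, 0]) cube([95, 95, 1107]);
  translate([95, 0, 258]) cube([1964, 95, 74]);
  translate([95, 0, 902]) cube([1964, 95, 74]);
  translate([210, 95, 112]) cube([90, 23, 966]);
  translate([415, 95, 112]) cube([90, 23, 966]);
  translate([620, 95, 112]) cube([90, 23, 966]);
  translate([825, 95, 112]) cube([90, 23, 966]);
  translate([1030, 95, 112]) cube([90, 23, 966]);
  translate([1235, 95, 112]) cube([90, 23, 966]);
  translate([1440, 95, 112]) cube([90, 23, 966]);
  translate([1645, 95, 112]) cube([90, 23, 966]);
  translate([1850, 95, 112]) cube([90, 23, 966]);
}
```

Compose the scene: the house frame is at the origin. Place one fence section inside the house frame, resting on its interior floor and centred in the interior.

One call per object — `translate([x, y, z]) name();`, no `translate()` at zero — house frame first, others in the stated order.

house_frame();
translate([1783, 2241, 0]) fence_section();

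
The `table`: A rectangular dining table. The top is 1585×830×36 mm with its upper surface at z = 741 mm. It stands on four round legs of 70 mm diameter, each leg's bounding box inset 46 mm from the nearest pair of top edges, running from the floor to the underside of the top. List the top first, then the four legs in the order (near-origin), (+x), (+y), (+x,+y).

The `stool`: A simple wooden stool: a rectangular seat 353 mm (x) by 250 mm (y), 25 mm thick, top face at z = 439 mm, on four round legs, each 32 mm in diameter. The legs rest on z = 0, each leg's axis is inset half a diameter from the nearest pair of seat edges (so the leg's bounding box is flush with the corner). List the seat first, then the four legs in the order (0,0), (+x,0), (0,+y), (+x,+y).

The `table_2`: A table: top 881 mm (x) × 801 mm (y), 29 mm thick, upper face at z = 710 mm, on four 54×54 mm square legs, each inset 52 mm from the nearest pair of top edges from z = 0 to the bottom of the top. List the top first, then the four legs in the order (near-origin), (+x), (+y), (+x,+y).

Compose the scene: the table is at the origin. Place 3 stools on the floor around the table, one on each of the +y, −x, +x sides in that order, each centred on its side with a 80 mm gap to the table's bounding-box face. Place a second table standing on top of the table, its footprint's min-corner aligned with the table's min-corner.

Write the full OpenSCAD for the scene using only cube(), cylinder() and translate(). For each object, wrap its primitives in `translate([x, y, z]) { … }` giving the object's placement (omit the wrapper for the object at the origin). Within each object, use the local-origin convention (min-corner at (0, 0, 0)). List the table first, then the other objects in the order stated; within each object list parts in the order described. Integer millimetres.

translate([0, 0, 705]) cube([1585, 830, 36]);
translate([81, 81, 0]) cylinder(h = 705, r = 35);
translate([1504, 81, 0]) cylinder(h = 705, r = 35);
translate([81, 749, 0]) cylinder(h = 705, r = 35);
translate([1504, 749, 0]) cylinder(h = 705, r = 35);
translate([616, 910, 0]) {
  translate([0, 0, 414]) cube([353, 250, 25]);
  translate([16, 16, 0]) cylinder(h = 414, r = 16);
  translate([337, 16, 0]) cylinder(h = 414, r = 16);
  translate([16, 234, 0]) cylinder(h = 414, r = 16);
  translate([337, 234, 0]) cylinder(h = 414, r = 16);
}
translate([-433, 290, 0]) {
  translate([0, 0, 414]) cube([353, 250, 25]);
  translate([16, 16, 0]) cylinder(h = 414, r = 16);
  translate([337, 16, 0]) cylinder(h = 414, r = 16);
  translate([16, 234, 0]) cylinder(h = 414, r = 16);
  translate([337, 234, 0]) cylinder(h = 414, r = 16);
}
translate([1665, 290, 0]) {
  translate([0, 0, 414]) cube([353, 250, 25]);
  translate([16, 16, 0]) cylinder(h = 414, r = 16);
  translate([337, 16, 0]) cylinder(h = 414, r = 16);
  translate([16, 234, 0]) cylinder(h = 414, r = 16);
  translate([337, 234, 0]) cylinder(h = 414, r = 16);
}
translate([0, 0, 741]) {
  translate([0, 0, 681]) cube([881, 801, 29]);
  translate([52, 52, 0]) cube([54, 54, 681]);
  translate([775, 52, 0]) cube([54, 54, 681]);
  translate([52, 695, 0]) cube([54, 54, 681]);
  translate([775, 695, 0]) cube([54, 54, 681]);
}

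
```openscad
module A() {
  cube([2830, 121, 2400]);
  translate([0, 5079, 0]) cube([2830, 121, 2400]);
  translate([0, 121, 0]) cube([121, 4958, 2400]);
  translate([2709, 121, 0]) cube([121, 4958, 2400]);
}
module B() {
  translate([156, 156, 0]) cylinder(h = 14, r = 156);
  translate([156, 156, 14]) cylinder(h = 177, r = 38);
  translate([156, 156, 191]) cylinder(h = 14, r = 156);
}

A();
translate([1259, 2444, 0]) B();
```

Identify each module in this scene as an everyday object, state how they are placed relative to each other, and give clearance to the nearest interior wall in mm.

A is a house frame. B is a spool. The spool sits inside the house frame, centred. The clearance to the nearest interior wall is 1138 mm.

Clearances: x = 1138, y = 2323; minimum 1138 mm.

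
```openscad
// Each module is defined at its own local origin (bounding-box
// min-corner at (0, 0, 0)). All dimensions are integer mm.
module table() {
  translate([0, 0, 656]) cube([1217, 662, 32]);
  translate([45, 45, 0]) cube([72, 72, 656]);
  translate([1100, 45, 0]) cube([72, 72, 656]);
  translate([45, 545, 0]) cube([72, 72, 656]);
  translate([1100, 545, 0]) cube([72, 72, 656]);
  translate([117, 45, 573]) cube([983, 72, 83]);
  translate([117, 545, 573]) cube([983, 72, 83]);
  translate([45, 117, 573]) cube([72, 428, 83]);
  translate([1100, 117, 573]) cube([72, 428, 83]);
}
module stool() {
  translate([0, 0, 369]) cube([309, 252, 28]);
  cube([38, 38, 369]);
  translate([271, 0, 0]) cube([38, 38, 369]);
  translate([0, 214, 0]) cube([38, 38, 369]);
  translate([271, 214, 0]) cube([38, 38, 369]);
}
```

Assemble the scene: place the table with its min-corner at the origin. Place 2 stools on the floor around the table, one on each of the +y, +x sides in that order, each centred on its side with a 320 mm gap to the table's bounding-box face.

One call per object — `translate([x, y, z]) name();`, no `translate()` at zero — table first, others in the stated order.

table();
translate([454, 982, 0]) stool();
translate([1537, 205, 0]) stool();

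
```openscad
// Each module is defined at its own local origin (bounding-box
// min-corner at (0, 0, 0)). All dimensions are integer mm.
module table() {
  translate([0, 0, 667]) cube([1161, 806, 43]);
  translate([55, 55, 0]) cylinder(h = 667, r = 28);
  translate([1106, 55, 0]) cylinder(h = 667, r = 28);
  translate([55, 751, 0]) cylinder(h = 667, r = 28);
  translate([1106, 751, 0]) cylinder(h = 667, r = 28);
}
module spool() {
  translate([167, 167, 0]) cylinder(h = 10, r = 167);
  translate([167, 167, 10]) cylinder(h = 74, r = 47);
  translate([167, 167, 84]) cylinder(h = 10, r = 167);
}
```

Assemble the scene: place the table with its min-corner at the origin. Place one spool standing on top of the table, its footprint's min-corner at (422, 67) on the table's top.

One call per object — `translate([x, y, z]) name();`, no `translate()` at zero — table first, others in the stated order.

table();
translate([422, 67, 710]) spool();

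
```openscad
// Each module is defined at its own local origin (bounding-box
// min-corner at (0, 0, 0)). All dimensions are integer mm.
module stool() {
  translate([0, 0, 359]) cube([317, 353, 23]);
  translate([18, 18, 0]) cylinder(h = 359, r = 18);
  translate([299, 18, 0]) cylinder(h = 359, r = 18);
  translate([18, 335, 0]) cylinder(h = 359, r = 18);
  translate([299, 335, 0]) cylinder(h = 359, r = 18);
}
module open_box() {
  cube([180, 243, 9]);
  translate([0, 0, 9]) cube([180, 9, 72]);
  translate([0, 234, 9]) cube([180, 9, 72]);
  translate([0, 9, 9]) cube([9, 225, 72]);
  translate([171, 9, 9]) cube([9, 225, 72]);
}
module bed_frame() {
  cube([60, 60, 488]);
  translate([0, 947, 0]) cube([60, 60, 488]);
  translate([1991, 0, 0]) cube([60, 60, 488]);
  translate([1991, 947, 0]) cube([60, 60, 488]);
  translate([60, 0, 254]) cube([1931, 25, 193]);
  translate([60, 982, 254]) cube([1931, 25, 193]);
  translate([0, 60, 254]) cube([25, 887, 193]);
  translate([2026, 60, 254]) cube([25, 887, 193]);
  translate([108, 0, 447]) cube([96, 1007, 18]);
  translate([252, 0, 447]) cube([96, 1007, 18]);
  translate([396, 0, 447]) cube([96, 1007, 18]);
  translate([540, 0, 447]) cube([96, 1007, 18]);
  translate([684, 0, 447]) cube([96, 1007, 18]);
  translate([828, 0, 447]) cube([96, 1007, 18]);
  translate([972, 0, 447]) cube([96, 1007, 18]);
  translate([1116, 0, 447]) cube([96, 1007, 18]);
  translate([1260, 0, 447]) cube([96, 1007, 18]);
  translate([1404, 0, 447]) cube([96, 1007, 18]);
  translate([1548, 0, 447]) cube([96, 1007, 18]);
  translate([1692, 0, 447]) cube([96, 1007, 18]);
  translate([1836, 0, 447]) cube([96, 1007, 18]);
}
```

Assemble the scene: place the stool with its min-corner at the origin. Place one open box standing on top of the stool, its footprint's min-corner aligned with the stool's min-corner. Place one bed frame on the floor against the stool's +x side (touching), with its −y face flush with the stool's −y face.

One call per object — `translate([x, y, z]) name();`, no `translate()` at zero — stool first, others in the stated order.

stool();
translate([0, 0, 382]) open_box();
translate([317, 0, 0]) bed_frame();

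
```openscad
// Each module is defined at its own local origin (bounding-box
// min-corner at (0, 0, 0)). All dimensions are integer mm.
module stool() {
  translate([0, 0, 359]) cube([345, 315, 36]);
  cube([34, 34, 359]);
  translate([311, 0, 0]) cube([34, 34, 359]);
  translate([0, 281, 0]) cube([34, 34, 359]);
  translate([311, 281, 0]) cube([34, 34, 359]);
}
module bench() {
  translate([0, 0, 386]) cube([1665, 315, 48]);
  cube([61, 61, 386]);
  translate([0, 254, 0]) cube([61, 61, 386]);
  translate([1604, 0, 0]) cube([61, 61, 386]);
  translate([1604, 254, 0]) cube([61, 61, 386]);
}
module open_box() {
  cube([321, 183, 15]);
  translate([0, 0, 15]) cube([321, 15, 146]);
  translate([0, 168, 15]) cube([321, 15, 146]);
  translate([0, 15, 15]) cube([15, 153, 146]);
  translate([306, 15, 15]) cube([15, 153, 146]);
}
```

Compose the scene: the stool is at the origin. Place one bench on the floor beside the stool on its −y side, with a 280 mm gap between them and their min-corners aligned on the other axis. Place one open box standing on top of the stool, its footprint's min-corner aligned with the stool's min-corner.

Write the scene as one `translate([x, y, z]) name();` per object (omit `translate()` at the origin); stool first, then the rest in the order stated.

stool();
translate([0, -595, 0]) bench();
translate([0, 0, 395]) open_box();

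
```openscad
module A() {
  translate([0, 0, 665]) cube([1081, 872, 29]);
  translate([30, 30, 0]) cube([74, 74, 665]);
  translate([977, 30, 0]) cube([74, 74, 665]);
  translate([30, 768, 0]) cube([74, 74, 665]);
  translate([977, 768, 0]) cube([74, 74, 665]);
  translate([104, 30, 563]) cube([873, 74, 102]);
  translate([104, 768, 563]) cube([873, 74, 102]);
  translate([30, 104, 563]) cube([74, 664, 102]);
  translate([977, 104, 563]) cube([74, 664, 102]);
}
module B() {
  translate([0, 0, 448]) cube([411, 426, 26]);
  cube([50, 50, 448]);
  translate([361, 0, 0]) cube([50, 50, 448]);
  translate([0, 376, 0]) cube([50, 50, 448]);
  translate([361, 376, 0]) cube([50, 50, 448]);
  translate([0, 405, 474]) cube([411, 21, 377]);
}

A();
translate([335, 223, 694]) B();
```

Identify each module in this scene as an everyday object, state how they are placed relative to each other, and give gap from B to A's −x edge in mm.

A is a table. B is a chair. The chair is on top of the table, centred. The gap from the chair to the table's −x edge is 335 mm.

The chair's min-x is at 335; the table's min-x is 0; gap = 335 mm.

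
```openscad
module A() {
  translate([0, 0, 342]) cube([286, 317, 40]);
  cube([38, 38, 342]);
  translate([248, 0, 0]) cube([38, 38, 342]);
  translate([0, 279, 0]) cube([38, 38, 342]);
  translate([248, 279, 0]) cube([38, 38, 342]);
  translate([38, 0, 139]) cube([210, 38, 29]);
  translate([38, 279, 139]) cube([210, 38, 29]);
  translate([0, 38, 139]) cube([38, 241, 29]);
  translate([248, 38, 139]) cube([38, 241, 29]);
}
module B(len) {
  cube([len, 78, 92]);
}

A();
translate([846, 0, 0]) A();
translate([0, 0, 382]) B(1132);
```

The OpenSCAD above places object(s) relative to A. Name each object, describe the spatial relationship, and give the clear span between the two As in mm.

A is a stool. B is a beam. A beam spans the tops of two stools. The clear span between the two stools is 560 mm.

Second stool starts at x = 846; first ends at x = 286; clear span = 846 − 286 = 560 mm.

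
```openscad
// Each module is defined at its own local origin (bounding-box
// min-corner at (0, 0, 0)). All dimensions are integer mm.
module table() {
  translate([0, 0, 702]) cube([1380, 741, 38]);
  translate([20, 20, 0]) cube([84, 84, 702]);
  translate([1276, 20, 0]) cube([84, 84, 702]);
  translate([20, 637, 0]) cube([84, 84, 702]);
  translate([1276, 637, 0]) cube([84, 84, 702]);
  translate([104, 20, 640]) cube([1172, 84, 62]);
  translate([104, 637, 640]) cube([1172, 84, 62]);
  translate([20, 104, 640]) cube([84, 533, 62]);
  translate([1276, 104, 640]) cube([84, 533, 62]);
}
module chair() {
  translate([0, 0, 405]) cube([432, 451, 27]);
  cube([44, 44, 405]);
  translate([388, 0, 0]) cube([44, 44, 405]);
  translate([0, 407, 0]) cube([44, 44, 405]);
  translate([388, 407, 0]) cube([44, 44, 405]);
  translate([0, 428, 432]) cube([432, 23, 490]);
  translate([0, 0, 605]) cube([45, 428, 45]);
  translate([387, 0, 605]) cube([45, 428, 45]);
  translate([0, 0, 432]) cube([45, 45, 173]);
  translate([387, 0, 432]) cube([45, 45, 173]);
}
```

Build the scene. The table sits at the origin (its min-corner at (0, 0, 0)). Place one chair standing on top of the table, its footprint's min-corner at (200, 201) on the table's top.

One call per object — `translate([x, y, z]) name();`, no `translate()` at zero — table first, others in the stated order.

table();
translate([200, 201, 740]) chair();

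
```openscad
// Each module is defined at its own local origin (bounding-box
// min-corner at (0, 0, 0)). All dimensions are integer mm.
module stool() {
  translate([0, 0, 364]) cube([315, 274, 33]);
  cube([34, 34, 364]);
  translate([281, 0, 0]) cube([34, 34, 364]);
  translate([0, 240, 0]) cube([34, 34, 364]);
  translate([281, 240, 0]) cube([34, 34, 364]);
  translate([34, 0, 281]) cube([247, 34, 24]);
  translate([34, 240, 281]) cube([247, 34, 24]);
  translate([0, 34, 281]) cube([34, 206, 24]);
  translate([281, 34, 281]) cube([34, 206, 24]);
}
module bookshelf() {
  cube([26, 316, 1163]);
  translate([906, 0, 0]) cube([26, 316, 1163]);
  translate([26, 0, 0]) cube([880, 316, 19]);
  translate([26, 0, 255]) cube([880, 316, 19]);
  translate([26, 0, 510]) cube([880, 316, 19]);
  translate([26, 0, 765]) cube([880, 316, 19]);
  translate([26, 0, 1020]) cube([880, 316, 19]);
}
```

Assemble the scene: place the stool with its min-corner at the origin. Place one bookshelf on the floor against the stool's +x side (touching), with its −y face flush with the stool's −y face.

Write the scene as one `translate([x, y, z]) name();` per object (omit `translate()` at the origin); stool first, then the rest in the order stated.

stool();
translate([315, 0, 0]) bookshelf();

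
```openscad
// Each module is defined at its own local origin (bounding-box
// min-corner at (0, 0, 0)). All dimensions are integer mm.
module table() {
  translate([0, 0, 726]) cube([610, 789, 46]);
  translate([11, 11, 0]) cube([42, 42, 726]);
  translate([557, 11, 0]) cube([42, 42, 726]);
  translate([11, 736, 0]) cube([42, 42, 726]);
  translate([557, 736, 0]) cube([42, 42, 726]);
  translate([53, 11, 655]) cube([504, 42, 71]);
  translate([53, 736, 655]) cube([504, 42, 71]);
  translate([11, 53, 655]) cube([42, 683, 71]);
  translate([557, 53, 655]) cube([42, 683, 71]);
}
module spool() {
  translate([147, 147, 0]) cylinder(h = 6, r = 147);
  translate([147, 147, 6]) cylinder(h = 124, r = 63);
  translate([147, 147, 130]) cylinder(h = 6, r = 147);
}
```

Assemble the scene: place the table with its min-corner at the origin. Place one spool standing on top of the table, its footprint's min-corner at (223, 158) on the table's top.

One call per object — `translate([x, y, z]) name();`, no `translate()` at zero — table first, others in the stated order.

table();
translate([223, 158, 772]) spool();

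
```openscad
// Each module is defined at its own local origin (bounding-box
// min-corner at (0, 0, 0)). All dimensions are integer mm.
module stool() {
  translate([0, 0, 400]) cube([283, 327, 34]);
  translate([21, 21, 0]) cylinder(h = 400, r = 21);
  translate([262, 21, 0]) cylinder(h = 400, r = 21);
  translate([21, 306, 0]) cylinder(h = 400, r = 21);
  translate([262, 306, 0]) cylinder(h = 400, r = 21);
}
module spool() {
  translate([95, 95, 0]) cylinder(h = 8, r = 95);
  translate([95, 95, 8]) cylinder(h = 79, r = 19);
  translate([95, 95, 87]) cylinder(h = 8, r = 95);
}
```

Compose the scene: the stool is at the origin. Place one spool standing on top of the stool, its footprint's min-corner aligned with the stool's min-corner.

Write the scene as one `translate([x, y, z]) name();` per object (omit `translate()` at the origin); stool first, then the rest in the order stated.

stool();
translate([0, 0, 434]) spool();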